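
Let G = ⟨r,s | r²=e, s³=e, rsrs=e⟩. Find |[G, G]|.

G' = [G, G] is generated by all commutators. The generator-pair commutators are: [r, s] = s.
The subgroup they normally generate is {e, s, s²}, of order 3.
Check: |G/G'| = 6/3 = 2 is the order of the abelianisation.

Answer: 3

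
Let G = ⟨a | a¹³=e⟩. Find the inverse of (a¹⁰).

The order of (a¹⁰) is 13 (smallest k with (a¹⁰)ᵏ = e), so (a¹⁰)⁻¹ = (a¹⁰)¹² = a³.
Check: (a¹⁰) · (a³) → (a¹⁰) · a³ = e, giving e as required.

Answer: a³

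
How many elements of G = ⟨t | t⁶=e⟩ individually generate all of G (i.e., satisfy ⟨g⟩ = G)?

G is cyclic of order 6. An element generates G iff its order is 6, and a cyclic group of order 6 has exactly φ(6) = 2 such elements.

Answer: 2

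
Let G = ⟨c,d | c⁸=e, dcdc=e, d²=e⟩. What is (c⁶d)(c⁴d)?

Compute (c⁶d) · (c⁴d) by multiplying left to right and reducing via the relations at each step:
  (c⁶d) · c⁴ = c²d
  (c²d) · d = c²

Answer: c²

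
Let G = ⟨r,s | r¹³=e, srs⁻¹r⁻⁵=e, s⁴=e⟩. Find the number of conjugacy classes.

The conjugacy classes (representative and size) are:
  [e] (size 1), [r] (size 4), [r²] (size 4), [r⁹] (size 4), [r¹²s] (size 13), [r⁴s²] (size 13), [r¹²s³] (size 13).
Class equation: 1 + 4 + 4 + 4 + 13 + 13 + 13 = 52 = |G|. So G has 7 conjugacy classes.

Answer: 7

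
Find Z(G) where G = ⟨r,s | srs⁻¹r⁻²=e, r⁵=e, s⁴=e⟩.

An element z ∈ Z(G) iff z commutes with every generator.
For example e is central: e·r = r = r·e; e·s = s = s·e.
Whereas r ∉ Z(G) since r·s = rs ≠ r²s = s·r.
Checking each of the 20 elements this way gives Z(G) = {e}, of order 1.

Answer: {e}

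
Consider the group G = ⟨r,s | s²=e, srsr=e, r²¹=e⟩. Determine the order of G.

Enumerate words in the generators, reducing via the relations: the distinct elements are
  {e, r, s, rs, r², r³, r⁴, r⁵, r⁶, r⁷, r⁸, r⁹, r²s, r²⁰, r³s, r¹², r¹³, r¹¹, r¹⁰, r¹⁴, r¹⁵, r¹⁶, r¹⁷, r¹⁸, r¹⁹, r⁴s, r⁵s, r⁶s, r⁷s, r⁸s, r⁹s, r²⁰s, r¹²s, r¹³s, r¹¹s, r¹⁰s, r¹⁴s, r¹⁵s, r¹⁶s, r¹⁷s, r¹⁸s, r¹⁹s}.
No further products give new elements, so |G| = 42.

Answer: 42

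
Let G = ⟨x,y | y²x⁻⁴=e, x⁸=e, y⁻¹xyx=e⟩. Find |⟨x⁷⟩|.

|⟨x⁷⟩| equals the order of x⁷. Compute successive powers until reaching e:
  (x⁷)¹ = x⁷, (x⁷)² = x⁶, (x⁷)³ = x⁵, (x⁷)⁴ = x⁴, (x⁷)⁵ = x³, (x⁷)⁶ = x², (x⁷)⁷ = x, (x⁷)⁸ = e.
The smallest positive k with (x⁷)ᵏ = e is 8, so |⟨x⁷⟩| = 8.

Answer: 8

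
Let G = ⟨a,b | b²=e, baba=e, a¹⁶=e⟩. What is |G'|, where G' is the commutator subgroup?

G' = [G, G] is generated by all commutators. The generator-pair commutators are: [a, b] = a².
The subgroup they normally generate is {e, a², a⁴, a⁶, a⁸, a¹⁰, a¹², a¹⁴}, of order 8.
Check: |G/G'| = 32/8 = 4 is the order of the abelianisation.

Answer: 8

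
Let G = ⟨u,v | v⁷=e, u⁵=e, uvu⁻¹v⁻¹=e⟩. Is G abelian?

Each pair of generators commutes: u·v = uv = v·u. Since the generators pairwise commute, every element of G commutes with every other, so G is abelian.

Answer: Yes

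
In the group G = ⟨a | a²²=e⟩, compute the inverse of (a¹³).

The order of (a¹³) is 22 (smallest k with (a¹³)ᵏ = e), so (a¹³)⁻¹ = (a¹³)²¹ = a⁹.
Check: (a¹³) · (a⁹) → (a¹³) · a⁹ = e, giving e as required.

Answer: a⁹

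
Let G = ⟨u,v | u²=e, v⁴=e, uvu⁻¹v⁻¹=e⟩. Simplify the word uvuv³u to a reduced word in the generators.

Multiply left to right, reducing at each step:
  u · v = uv
  (uv) · u = v
  v · v³ = e
  e · u = u

Answer: u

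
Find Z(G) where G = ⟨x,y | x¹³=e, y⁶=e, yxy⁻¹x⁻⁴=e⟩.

An element z ∈ Z(G) iff z commutes with every generator.
For example e is central: e·x = x = x·e; e·y = y = y·e.
Whereas x ∉ Z(G) since x·y = xy ≠ x⁴y = y·x.
Checking each of the 78 elements this way gives Z(G) = {e}, of order 1.

Answer: {e}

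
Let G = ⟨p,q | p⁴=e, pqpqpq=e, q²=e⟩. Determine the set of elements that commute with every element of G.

An element z ∈ Z(G) iff z commutes with every generator.
For example e is central: e·p = p = p·e; e·q = q = q·e.
Whereas p ∉ Z(G) since p·q = pq ≠ qp = q·p.
Checking each of the 24 elements this way gives Z(G) = {e}, of order 1.

Answer: {e}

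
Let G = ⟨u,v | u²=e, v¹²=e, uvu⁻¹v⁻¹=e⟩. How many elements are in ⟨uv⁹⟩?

|⟨uv⁹⟩| equals the order of uv⁹. Compute successive powers until reaching e:
  (uv⁹)¹ = uv⁹, (uv⁹)² = v⁶, (uv⁹)³ = uv³, (uv⁹)⁴ = e.
The smallest positive k with (uv⁹)ᵏ = e is 4, so |⟨uv⁹⟩| = 4.

Answer: 4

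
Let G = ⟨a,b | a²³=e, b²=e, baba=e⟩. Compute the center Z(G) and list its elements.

An element z ∈ Z(G) iff z commutes with every generator.
For example e is central: e·a = a = a·e; e·b = b = b·e.
Whereas a ∉ Z(G) since a·b = ab ≠ a²²b = b·a.
Checking each of the 46 elements this way gives Z(G) = {e}, of order 1.

Answer: {e}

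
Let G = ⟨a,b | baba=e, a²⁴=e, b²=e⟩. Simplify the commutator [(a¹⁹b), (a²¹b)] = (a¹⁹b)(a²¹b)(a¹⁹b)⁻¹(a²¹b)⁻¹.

[(a¹⁹b), (a²¹b)] = (a¹⁹b)·(a²¹b)·(a¹⁹b)⁻¹·(a²¹b)⁻¹.
  (a¹⁹b) · (a²¹b) = a²²
  (a²²) · (a¹⁹b) = a¹⁷b
  (a¹⁷b) · (a²¹b) = a²⁰

Answer: a²⁰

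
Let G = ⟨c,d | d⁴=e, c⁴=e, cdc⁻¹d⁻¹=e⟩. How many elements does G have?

Enumerate words in the generators, reducing via the relations: the distinct elements are
  {c, d, e, cd, c², c³, d², d³, cd², cd³, c²d, c³d, c²d², c²d³, c³d², c³d³}.
No further products give new elements, so |G| = 16.

Answer: 16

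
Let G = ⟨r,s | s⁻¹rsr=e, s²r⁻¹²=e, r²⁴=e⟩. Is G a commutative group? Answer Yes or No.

r·s = rs but s·r = r¹¹s⁻¹, so r·s ≠ s·r and G is not abelian.

Answer: No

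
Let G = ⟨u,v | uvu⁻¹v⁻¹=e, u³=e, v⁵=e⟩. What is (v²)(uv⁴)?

Compute (v²) · (uv⁴) by multiplying left to right and reducing via the relations at each step:
  (v²) · u = uv²
  (uv²) · v⁴ = uv

Answer: uv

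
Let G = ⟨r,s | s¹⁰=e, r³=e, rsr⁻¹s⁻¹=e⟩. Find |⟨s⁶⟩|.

|⟨s⁶⟩| equals the order of s⁶. Compute successive powers until reaching e:
  (s⁶)¹ = s⁶, (s⁶)² = s², (s⁶)³ = s⁸, (s⁶)⁴ = s⁴, (s⁶)⁵ = e.
The smallest positive k with (s⁶)ᵏ = e is 5, so |⟨s⁶⟩| = 5.

Answer: 5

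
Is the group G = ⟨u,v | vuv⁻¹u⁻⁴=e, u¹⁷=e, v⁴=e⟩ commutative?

u·v = uv but v·u = u⁴v, so u·v ≠ v·u and G is not abelian.

Answer: No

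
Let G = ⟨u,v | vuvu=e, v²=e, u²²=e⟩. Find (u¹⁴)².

Compute successive powers of (u¹⁴), reducing at each step:
  (u¹⁴)²: (u¹⁴) · u¹⁴ = u⁶

Answer: u⁶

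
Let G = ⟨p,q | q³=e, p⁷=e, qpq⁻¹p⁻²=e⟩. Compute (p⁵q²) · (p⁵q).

Compute (p⁵q²) · (p⁵q) by multiplying left to right and reducing via the relations at each step:
  (p⁵q²) · p⁵ = p⁴q²
  (p⁴q²) · q = p⁴

Answer: p⁴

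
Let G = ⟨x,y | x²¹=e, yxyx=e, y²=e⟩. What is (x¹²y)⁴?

Compute successive powers of (x¹²y), reducing at each step:
  (x¹²y)²: (x¹²y) · x¹² = y;   y · y = e
  (x¹²y)³: e · x¹² = x¹²;   (x¹²) · y = x¹²y
  (x¹²y)⁴: (x¹²y) · x¹² = y;   y · y = e

Answer: e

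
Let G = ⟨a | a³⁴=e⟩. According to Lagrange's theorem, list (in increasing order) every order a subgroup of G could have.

|G| = 34 = 2 · 17. By Lagrange's theorem the order of any subgroup divides 34; the divisors of 34 are 1, 2, 17, 34.

Answer: 1, 2, 17, 34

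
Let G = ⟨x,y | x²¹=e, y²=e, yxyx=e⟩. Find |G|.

Enumerate words in the generators, reducing via the relations: the distinct elements are
  {e, x, y, xy, x², x³, x⁴, x⁵, x⁶, x⁷, x⁸, x⁹, x²y, x²⁰, x³y, x¹², x¹³, x¹¹, x¹⁰, x¹⁴, x¹⁵, x¹⁶, x¹⁷, x¹⁸, x¹⁹, x⁴y, x⁵y, x⁶y, x⁷y, x⁸y, x⁹y, x²⁰y, x¹²y, x¹³y, x¹¹y, x¹⁰y, x¹⁴y, x¹⁵y, x¹⁶y, x¹⁷y, x¹⁸y, x¹⁹y}.
No further products give new elements, so |G| = 42.

Answer: 42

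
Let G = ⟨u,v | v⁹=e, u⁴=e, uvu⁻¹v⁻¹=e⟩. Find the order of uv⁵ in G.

Compute successive powers until reaching e:
  (uv⁵)¹ = uv⁵, (uv⁵)² = u²v, (uv⁵)³ = u³v⁶, (uv⁵)⁴ = v², (uv⁵)⁵ = uv⁷, (uv⁵)⁶ = u²v³, (uv⁵)⁷ = u³v⁸, (uv⁵)⁸ = v⁴, (uv⁵)⁹ = u, (uv⁵)¹⁰ = u²v⁵, (uv⁵)¹¹ = u³v, (uv⁵)¹² = v⁶, (uv⁵)¹³ = uv², (uv⁵)¹⁴ = u²v⁷, (uv⁵)¹⁵ = u³v³, (uv⁵)¹⁶ = v⁸, (uv⁵)¹⁷ = uv⁴, (uv⁵)¹⁸ = u², (uv⁵)¹⁹ = u³v⁵, (uv⁵)²⁰ = v, (uv⁵)²¹ = uv⁶, (uv⁵)²² = u²v², (uv⁵)²³ = u³v⁷, (uv⁵)²⁴ = v³, (uv⁵)²⁵ = uv⁸, (uv⁵)²⁶ = u²v⁴, (uv⁵)²⁷ = u³, (uv⁵)²⁸ = v⁵, (uv⁵)²⁹ = uv, (uv⁵)³⁰ = u²v⁶, (uv⁵)³¹ = u³v², (uv⁵)³² = v⁷, (uv⁵)³³ = uv³, (uv⁵)³⁴ = u²v⁸, (uv⁵)³⁵ = u³v⁴, (uv⁵)³⁶ = e.
The smallest positive k with (uv⁵)ᵏ = e is 36.

Answer: 36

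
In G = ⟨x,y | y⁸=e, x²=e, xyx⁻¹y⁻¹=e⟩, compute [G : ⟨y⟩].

First find ord(y) by computing successive powers:
  y¹ = y, y² = y², y³ = y³, y⁴ = y⁴, y⁵ = y⁵, y⁶ = y⁶, y⁷ = y⁷, y⁸ = e.
So |⟨y⟩| = ord(y) = 8. With |G| = 16, by Lagrange [G : ⟨y⟩] = 16/8 = 2.

Answer: 2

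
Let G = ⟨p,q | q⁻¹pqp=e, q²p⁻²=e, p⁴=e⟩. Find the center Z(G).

An element z ∈ Z(G) iff z commutes with every generator.
For example p² is central: (p²)·p = p³ = p·(p²); (p²)·q = q⁻¹ = q·(p²).
Whereas p ∉ Z(G) since p·q = pq ≠ pq⁻¹ = q·p.
Checking each of the 8 elements this way gives Z(G) = {e, p²}, of order 2.

Answer: {e, p²}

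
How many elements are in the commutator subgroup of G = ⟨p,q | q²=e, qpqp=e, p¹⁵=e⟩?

G' = [G, G] is generated by all commutators. The generator-pair commutators are: [p, q] = p².
The subgroup they normally generate is {e, p, p², p³, p⁴, p⁵, p⁶, p⁷, p⁸, p⁹, p¹⁰, p¹¹, p¹², p¹³, p¹⁴}, of order 15.
Check: |G/G'| = 30/15 = 2 is the order of the abelianisation.

Answer: 15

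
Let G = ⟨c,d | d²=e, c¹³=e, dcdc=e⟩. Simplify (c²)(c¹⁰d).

Compute (c²) · (c¹⁰d) by multiplying left to right and reducing via the relations at each step:
  (c²) · c¹⁰ = c¹²
  (c¹²) · d = c¹²d

Answer: c¹²d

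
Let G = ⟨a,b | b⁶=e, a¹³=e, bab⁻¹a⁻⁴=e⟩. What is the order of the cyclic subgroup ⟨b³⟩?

|⟨b³⟩| equals the order of b³. Compute successive powers until reaching e:
  (b³)¹ = b³, (b³)² = e.
The smallest positive k with (b³)ᵏ = e is 2, so |⟨b³⟩| = 2.

Answer: 2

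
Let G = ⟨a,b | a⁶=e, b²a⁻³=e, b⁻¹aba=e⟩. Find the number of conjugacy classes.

The conjugacy classes (representative and size) are:
  [e] (size 1), [a] (size 2), [a²] (size 2), [a³] (size 1), [ab⁻¹] (size 3), [a²b⁻¹] (size 3).
Class equation: 1 + 2 + 2 + 1 + 3 + 3 = 12 = |G|. So G has 6 conjugacy classes.

Answer: 6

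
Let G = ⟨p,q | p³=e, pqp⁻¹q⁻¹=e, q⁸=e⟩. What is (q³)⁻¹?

The order of (q³) is 8 (smallest k with (q³)ᵏ = e), so (q³)⁻¹ = (q³)⁷ = q⁵.
Check: (q³) · (q⁵) → (q³) · q⁵ = e, giving e as required.

Answer: q⁵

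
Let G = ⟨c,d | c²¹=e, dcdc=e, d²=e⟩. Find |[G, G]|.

G' = [G, G] is generated by all commutators. The generator-pair commutators are: [c, d] = c².
The subgroup they normally generate is {e, c, c², c³, c⁴, c⁵, c⁶, c⁷, c⁸, c⁹, c¹⁰, c¹¹, c¹², c¹³, c¹⁴, c¹⁵, c¹⁶, c¹⁷, c¹⁸, c¹⁹, c²⁰}, of order 21.
Check: |G/G'| = 42/21 = 2 is the order of the abelianisation.

Answer: 21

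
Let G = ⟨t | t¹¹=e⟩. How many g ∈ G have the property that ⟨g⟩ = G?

G is cyclic of order 11. An element generates G iff its order is 11, and a cyclic group of order 11 has exactly φ(11) = 10 such elements.

Answer: 10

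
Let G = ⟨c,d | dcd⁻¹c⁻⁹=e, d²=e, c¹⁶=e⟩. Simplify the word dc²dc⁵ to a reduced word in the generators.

Multiply left to right, reducing at each step:
  d · c² = c²d
  (c²d) · d = c²
  (c²) · c⁵ = c⁷

Answer: c⁷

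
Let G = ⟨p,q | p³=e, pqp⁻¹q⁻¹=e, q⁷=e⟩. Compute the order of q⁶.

Compute successive powers until reaching e:
  (q⁶)¹ = q⁶, (q⁶)² = q⁵, (q⁶)³ = q⁴, (q⁶)⁴ = q³, (q⁶)⁵ = q², (q⁶)⁶ = q, (q⁶)⁷ = e.
The smallest positive k with (q⁶)ᵏ = e is 7.

Answer: 7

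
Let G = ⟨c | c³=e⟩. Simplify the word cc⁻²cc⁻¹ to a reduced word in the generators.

Multiply left to right, reducing at each step:
  c · c⁻² = c²
  (c²) · c = e
  e · c⁻¹ = c²

Answer: c²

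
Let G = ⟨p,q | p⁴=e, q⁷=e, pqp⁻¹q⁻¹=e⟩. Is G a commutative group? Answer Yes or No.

Each pair of generators commutes: p·q = pq = q·p. Since the generators pairwise commute, every element of G commutes with every other, so G is abelian.

Answer: Yes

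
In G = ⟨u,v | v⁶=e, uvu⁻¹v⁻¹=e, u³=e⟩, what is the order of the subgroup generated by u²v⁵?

|⟨u²v⁵⟩| equals the order of u²v⁵. Compute successive powers until reaching e:
  (u²v⁵)¹ = u²v⁵, (u²v⁵)² = uv⁴, (u²v⁵)³ = v³, (u²v⁵)⁴ = u²v², (u²v⁵)⁵ = uv, (u²v⁵)⁶ = e.
The smallest positive k with (u²v⁵)ᵏ = e is 6, so |⟨u²v⁵⟩| = 6.

Answer: 6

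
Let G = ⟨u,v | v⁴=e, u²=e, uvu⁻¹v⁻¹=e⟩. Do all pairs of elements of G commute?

Each pair of generators commutes: u·v = uv = v·u. Since the generators pairwise commute, every element of G commutes with every other, so G is abelian.

Answer: Yes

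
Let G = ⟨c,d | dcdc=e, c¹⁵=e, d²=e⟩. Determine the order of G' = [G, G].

G' = [G, G] is generated by all commutators. The generator-pair commutators are: [c, d] = c².
The subgroup they normally generate is {e, c, c², c³, c⁴, c⁵, c⁶, c⁷, c⁸, c⁹, c¹⁰, c¹¹, c¹², c¹³, c¹⁴}, of order 15.
Check: |G/G'| = 30/15 = 2 is the order of the abelianisation.

Answer: 15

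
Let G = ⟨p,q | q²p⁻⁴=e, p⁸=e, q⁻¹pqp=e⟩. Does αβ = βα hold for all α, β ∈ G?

p·q = pq but q·p = p³q⁻¹, so p·q ≠ q·p and G is not abelian.

Answer: No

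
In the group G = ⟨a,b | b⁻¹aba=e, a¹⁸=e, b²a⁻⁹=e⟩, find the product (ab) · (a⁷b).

Compute (ab) · (a⁷b) by multiplying left to right and reducing via the relations at each step:
  (ab) · a⁷ = a³b⁻¹
  (a³b⁻¹) · b = a³

Answer: a³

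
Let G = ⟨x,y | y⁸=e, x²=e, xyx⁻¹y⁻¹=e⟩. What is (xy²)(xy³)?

Compute (xy²) · (xy³) by multiplying left to right and reducing via the relations at each step:
  (xy²) · x = y²
  (y²) · y³ = y⁵

Answer: y⁵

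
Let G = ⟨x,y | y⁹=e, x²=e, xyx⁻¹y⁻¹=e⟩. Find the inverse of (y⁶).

The order of (y⁶) is 3 (smallest k with (y⁶)ᵏ = e), so (y⁶)⁻¹ = (y⁶)² = y³.
Check: (y⁶) · (y³) → (y⁶) · y³ = e, giving e as required.

Answer: y³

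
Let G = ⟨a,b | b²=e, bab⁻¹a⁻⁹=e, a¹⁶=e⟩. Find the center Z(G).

An element z ∈ Z(G) iff z commutes with every generator.
For example a² is central: (a²)·a = a³ = a·(a²); (a²)·b = a²b = b·(a²).
Whereas a ∉ Z(G) since a·b = ab ≠ a⁹b = b·a.
Checking each of the 32 elements this way gives Z(G) = {e, a², a⁴, a⁶, a⁸, a¹⁰, a¹², a¹⁴}, of order 8.

Answer: {e, a², a⁴, a⁶, a⁸, a¹⁰, a¹², a¹⁴}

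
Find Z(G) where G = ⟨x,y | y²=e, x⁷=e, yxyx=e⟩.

An element z ∈ Z(G) iff z commutes with every generator.
For example e is central: e·x = x = x·e; e·y = y = y·e.
Whereas x ∉ Z(G) since x·y = xy ≠ x⁶y = y·x.
Checking each of the 14 elements this way gives Z(G) = {e}, of order 1.

Answer: {e}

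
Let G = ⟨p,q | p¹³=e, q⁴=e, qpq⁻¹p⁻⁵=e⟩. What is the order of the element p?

Compute successive powers until reaching e:
  p¹ = p, p² = p², p³ = p³, p⁴ = p⁴, p⁵ = p⁵, p⁶ = p⁶, p⁷ = p⁷, p⁸ = p⁸, p⁹ = p⁹, p¹⁰ = p¹⁰, p¹¹ = p¹¹, p¹² = p¹², p¹³ = e.
The smallest positive k with pᵏ = e is 13.

Answer: 13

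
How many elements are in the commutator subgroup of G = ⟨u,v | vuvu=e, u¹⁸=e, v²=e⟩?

G' = [G, G] is generated by all commutators. The generator-pair commutators are: [u, v] = u².
The subgroup they normally generate is {e, u², u⁴, u⁶, u⁸, u¹⁰, u¹², u¹⁴, u¹⁶}, of order 9.
Check: |G/G'| = 36/9 = 4 is the order of the abelianisation.

Answer: 9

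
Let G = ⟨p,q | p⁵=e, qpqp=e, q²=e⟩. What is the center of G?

An element z ∈ Z(G) iff z commutes with every generator.
For example e is central: e·p = p = p·e; e·q = q = q·e.
Whereas p ∉ Z(G) since p·q = pq ≠ p⁴q = q·p.
Checking each of the 10 elements this way gives Z(G) = {e}, of order 1.

Answer: {e}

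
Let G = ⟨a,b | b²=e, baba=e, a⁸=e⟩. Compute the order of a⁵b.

Compute successive powers until reaching e:
  (a⁵b)¹ = a⁵b, (a⁵b)² = e.
The smallest positive k with (a⁵b)ᵏ = e is 2.

Answer: 2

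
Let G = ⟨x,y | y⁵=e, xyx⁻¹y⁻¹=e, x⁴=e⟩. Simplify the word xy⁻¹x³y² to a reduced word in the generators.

Multiply left to right, reducing at each step:
  x · y⁻¹ = xy⁴
  (xy⁴) · x³ = y⁴
  (y⁴) · y² = y

Answer: y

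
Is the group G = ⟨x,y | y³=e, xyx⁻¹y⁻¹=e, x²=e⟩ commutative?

Each pair of generators commutes: x·y = xy = y·x. Since the generators pairwise commute, every element of G commutes with every other, so G is abelian.

Answer: Yes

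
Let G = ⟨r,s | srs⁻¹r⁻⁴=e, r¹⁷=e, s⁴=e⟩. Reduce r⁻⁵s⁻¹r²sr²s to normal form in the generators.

Multiply left to right, reducing at each step:
  (r¹²) · s⁻¹ = r¹²s³
  (r¹²s³) · r² = r⁴s³
  (r⁴s³) · s = r⁴
  (r⁴) · r² = r⁶
  (r⁶) · s = r⁶s

Answer: r⁶s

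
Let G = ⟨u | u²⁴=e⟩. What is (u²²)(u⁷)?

Compute (u²²) · (u⁷) by multiplying left to right and reducing via the relations at each step:
  (u²²) · u⁷ = u⁵

Answer: u⁵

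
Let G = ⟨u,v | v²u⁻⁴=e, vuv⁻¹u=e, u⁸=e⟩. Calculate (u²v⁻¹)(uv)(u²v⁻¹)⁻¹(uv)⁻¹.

[(u²v⁻¹), (uv)] = (u²v⁻¹)·(uv)·(u²v⁻¹)⁻¹·(uv)⁻¹.
  (u²v⁻¹) · (uv) = u
  u · (u²v) = u³v
  (u³v) · (uv⁻¹) = u²

Answer: u²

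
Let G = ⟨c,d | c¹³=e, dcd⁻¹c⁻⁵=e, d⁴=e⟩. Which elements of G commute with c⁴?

⟨c⁴⟩ ⊆ C_G(c⁴) since powers of c⁴ commute with c⁴; so |C_G(c⁴)| ≥ |⟨c⁴⟩| = 13.
By orbit–stabilizer, |C_G(c⁴)| = |G| / |conj. class of c⁴| = 52 / 4 = 13.
The 13 elements commuting with c⁴ are {e, c, c², c³, c⁴, c⁵, c⁶, c⁷, c⁸, c⁹, c¹⁰, c¹¹, c¹²}.

Answer: {e, c, c², c³, c⁴, c⁵, c⁶, c⁷, c⁸, c⁹, c¹⁰, c¹¹, c¹²}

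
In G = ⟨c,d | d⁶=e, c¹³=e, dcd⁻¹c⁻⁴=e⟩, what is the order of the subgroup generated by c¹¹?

|⟨c¹¹⟩| equals the order of c¹¹. Compute successive powers until reaching e:
  (c¹¹)¹ = c¹¹, (c¹¹)² = c⁹, (c¹¹)³ = c⁷, (c¹¹)⁴ = c⁵, (c¹¹)⁵ = c³, (c¹¹)⁶ = c, (c¹¹)⁷ = c¹², (c¹¹)⁸ = c¹⁰, (c¹¹)⁹ = c⁸, (c¹¹)¹⁰ = c⁶, (c¹¹)¹¹ = c⁴, (c¹¹)¹² = c², (c¹¹)¹³ = e.
The smallest positive k with (c¹¹)ᵏ = e is 13, so |⟨c¹¹⟩| = 13.

Answer: 13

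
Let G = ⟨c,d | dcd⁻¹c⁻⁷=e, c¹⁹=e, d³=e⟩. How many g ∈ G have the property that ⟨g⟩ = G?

⟨g⟩ = G would require ord(g) = |G| = 57, but the maximum element order in G is 19 < 57. So G is not cyclic and no single element generates it: the count is 0.

Answer: 0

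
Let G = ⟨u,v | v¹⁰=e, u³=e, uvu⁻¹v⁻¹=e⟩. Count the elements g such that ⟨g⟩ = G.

G is cyclic of order 30. An element generates G iff its order is 30, and a cyclic group of order 30 has exactly φ(30) = 8 such elements.

Answer: 8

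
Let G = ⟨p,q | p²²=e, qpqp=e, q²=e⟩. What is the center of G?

An element z ∈ Z(G) iff z commutes with every generator.
For example p¹¹ is central: (p¹¹)·p = p¹² = p·(p¹¹); (p¹¹)·q = p¹¹q = q·(p¹¹).
Whereas p ∉ Z(G) since p·q = pq ≠ p²¹q = q·p.
Checking each of the 44 elements this way gives Z(G) = {e, p¹¹}, of order 2.

Answer: {e, p¹¹}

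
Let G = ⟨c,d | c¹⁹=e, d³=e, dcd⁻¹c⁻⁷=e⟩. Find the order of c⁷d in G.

Compute successive powers until reaching e:
  (c⁷d)¹ = c⁷d, (c⁷d)² = c¹⁸d², (c⁷d)³ = e.
The smallest positive k with (c⁷d)ᵏ = e is 3.

Answer: 3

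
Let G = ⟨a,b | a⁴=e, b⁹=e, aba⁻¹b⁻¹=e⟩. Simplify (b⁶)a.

Compute (b⁶) · a by multiplying left to right and reducing via the relations at each step:
  (b⁶) · a = ab⁶

Answer: ab⁶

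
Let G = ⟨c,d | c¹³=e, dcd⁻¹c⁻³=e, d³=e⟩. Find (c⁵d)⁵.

Compute successive powers of (c⁵d), reducing at each step:
  (c⁵d)²: (c⁵d) · c⁵ = c⁷d;   (c⁷d) · d = c⁷d²
  (c⁵d)³: (c⁷d²) · c⁵ = d²;   (d²) · d = e
  (c⁵d)⁴: e · c⁵ = c⁵;   (c⁵) · d = c⁵d
  (c⁵d)⁵: (c⁵d) · c⁵ = c⁷d;   (c⁷d) · d = c⁷d²

Answer: c⁷d²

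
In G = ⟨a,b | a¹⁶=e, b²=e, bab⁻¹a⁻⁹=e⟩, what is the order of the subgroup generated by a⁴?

|⟨a⁴⟩| equals the order of a⁴. Compute successive powers until reaching e:
  (a⁴)¹ = a⁴, (a⁴)² = a⁸, (a⁴)³ = a¹², (a⁴)⁴ = e.
The smallest positive k with (a⁴)ᵏ = e is 4, so |⟨a⁴⟩| = 4.

Answer: 4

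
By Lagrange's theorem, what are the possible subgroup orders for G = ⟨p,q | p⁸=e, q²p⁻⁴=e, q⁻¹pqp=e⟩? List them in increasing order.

|G| = 16 = 2⁴. By Lagrange's theorem the order of any subgroup divides 16; the divisors of 16 are 1, 2, 4, 8, 16.

Answer: 1, 2, 4, 8, 16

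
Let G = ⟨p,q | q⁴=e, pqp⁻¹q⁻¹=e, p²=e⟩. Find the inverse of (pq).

The order of (pq) is 4 (smallest k with (pq)ᵏ = e), so (pq)⁻¹ = (pq)³ = pq³.
Check: (pq) · (pq³) → (pq) · p = q;   q · q³ = e, giving e as required.

Answer: pq³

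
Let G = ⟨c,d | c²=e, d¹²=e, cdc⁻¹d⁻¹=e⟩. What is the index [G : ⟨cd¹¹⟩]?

First find ord(cd¹¹) by computing successive powers:
  (cd¹¹)¹ = cd¹¹, (cd¹¹)² = d¹⁰, (cd¹¹)³ = cd⁹, (cd¹¹)⁴ = d⁸, (cd¹¹)⁵ = cd⁷, (cd¹¹)⁶ = d⁶, (cd¹¹)⁷ = cd⁵, (cd¹¹)⁸ = d⁴, (cd¹¹)⁹ = cd³, (cd¹¹)¹⁰ = d², (cd¹¹)¹¹ = cd, (cd¹¹)¹² = e.
So |⟨cd¹¹⟩| = ord(cd¹¹) = 12. With |G| = 24, by Lagrange [G : ⟨cd¹¹⟩] = 24/12 = 2.

Answer: 2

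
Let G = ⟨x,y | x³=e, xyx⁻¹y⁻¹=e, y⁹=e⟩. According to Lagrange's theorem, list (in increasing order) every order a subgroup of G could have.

|G| = 27 = 3³. By Lagrange's theorem the order of any subgroup divides 27; the divisors of 27 are 1, 3, 9, 27.

Answer: 1, 3, 9, 27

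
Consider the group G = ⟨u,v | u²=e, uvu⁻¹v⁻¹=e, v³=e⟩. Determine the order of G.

Enumerate words in the generators, reducing via the relations: the distinct elements are
  {e, u, v, uv, v², uv²}.
No further products give new elements, so |G| = 6.

Answer: 6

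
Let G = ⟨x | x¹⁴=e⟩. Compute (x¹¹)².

Compute successive powers of (x¹¹), reducing at each step:
  (x¹¹)²: (x¹¹) · x¹¹ = x⁸

Answer: x⁸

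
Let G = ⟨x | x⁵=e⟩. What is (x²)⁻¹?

The order of (x²) is 5 (smallest k with (x²)ᵏ = e), so (x²)⁻¹ = (x²)⁴ = x³.
Check: (x²) · (x³) → (x²) · x³ = e, giving e as required.

Answer: x³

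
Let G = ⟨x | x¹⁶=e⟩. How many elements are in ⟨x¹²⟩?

|⟨x¹²⟩| equals the order of x¹². Compute successive powers until reaching e:
  (x¹²)¹ = x¹², (x¹²)² = x⁸, (x¹²)³ = x⁴, (x¹²)⁴ = e.
The smallest positive k with (x¹²)ᵏ = e is 4, so |⟨x¹²⟩| = 4.

Answer: 4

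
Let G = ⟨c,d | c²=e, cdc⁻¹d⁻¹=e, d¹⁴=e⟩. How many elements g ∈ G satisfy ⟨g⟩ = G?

⟨g⟩ = G would require ord(g) = |G| = 28, but the maximum element order in G is 14 < 28. So G is not cyclic and no single element generates it: the count is 0.

Answer: 0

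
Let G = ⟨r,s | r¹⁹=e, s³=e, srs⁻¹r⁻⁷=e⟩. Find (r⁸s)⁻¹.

The order of (r⁸s) is 3 (smallest k with (r⁸s)ᵏ = e), so (r⁸s)⁻¹ = (r⁸s)² = r⁷s².
Check: (r⁸s) · (r⁷s²) → (r⁸s) · r⁷ = s;   s · s² = e, giving e as required.

Answer: r⁷s²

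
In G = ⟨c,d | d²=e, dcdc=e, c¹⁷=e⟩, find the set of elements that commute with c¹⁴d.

⟨c¹⁴d⟩ ⊆ C_G(c¹⁴d) since powers of c¹⁴d commute with c¹⁴d; so |C_G(c¹⁴d)| ≥ |⟨c¹⁴d⟩| = 2.
By orbit–stabilizer, |C_G(c¹⁴d)| = |G| / |conj. class of c¹⁴d| = 34 / 17 = 2.
The 2 elements commuting with c¹⁴d are {e, c¹⁴d}.

Answer: {e, c¹⁴d}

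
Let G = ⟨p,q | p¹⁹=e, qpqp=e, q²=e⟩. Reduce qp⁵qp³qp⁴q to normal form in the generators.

Multiply left to right, reducing at each step:
  q · p⁵ = p¹⁴q
  (p¹⁴q) · q = p¹⁴
  (p¹⁴) · p³ = p¹⁷
  (p¹⁷) · q = p¹⁷q
  (p¹⁷q) · p⁴ = p¹³q
  (p¹³q) · q = p¹³

Answer: p¹³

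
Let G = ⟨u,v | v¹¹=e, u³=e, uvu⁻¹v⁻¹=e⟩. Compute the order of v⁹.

Compute successive powers until reaching e:
  (v⁹)¹ = v⁹, (v⁹)² = v⁷, (v⁹)³ = v⁵, (v⁹)⁴ = v³, (v⁹)⁵ = v, (v⁹)⁶ = v¹⁰, (v⁹)⁷ = v⁸, (v⁹)⁸ = v⁶, (v⁹)⁹ = v⁴, (v⁹)¹⁰ = v², (v⁹)¹¹ = e.
The smallest positive k with (v⁹)ᵏ = e is 11.

Answer: 11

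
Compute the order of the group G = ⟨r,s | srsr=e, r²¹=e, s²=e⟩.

Enumerate words in the generators, reducing via the relations: the distinct elements are
  {e, r, s, rs, r², r³, r⁴, r⁵, r⁶, r⁷, r⁸, r⁹, r²s, r²⁰, r³s, r¹², r¹³, r¹¹, r¹⁰, r¹⁴, r¹⁵, r¹⁶, r¹⁷, r¹⁸, r¹⁹, r⁴s, r⁵s, r⁶s, r⁷s, r⁸s, r⁹s, r²⁰s, r¹²s, r¹³s, r¹¹s, r¹⁰s, r¹⁴s, r¹⁵s, r¹⁶s, r¹⁷s, r¹⁸s, r¹⁹s}.
No further products give new elements, so |G| = 42.

Answer: 42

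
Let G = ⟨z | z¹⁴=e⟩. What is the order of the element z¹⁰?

Compute successive powers until reaching e:
  (z¹⁰)¹ = z¹⁰, (z¹⁰)² = z⁶, (z¹⁰)³ = z², (z¹⁰)⁴ = z¹², (z¹⁰)⁵ = z⁸, (z¹⁰)⁶ = z⁴, (z¹⁰)⁷ = e.
The smallest positive k with (z¹⁰)ᵏ = e is 7.

Answer: 7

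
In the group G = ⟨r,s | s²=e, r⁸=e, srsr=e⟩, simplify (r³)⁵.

Compute successive powers of (r³), reducing at each step:
  (r³)²: (r³) · r³ = r⁶
  (r³)³: (r⁶) · r³ = r
  (r³)⁴: r · r³ = r⁴
  (r³)⁵: (r⁴) · r³ = r⁷

Answer: r⁷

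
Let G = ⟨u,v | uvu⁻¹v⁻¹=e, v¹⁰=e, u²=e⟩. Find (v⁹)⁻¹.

The order of (v⁹) is 10 (smallest k with (v⁹)ᵏ = e), so (v⁹)⁻¹ = (v⁹)⁹ = v.
Check: (v⁹) · v → (v⁹) · v = e, giving e as required.

Answer: v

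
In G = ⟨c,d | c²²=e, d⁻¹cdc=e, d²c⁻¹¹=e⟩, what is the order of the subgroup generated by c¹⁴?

|⟨c¹⁴⟩| equals the order of c¹⁴. Compute successive powers until reaching e:
  (c¹⁴)¹ = c¹⁴, (c¹⁴)² = c⁶, (c¹⁴)³ = c²⁰, (c¹⁴)⁴ = c¹², (c¹⁴)⁵ = c⁴, (c¹⁴)⁶ = c¹⁸, (c¹⁴)⁷ = c¹⁰, (c¹⁴)⁸ = c², (c¹⁴)⁹ = c¹⁶, (c¹⁴)¹⁰ = c⁸, (c¹⁴)¹¹ = e.
The smallest positive k with (c¹⁴)ᵏ = e is 11, so |⟨c¹⁴⟩| = 11.

Answer: 11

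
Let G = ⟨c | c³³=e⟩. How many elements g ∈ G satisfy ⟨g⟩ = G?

G is cyclic of order 33. An element generates G iff its order is 33, and a cyclic group of order 33 has exactly φ(33) = 20 such elements.

Answer: 20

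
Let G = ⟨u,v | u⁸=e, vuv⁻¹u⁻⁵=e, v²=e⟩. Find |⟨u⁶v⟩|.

|⟨u⁶v⟩| equals the order of u⁶v. Compute successive powers until reaching e:
  (u⁶v)¹ = u⁶v, (u⁶v)² = u⁴, (u⁶v)³ = u²v, (u⁶v)⁴ = e.
The smallest positive k with (u⁶v)ᵏ = e is 4, so |⟨u⁶v⟩| = 4.

Answer: 4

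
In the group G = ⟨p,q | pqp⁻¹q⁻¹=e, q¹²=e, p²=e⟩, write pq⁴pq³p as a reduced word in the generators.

Multiply left to right, reducing at each step:
  p · q⁴ = pq⁴
  (pq⁴) · p = q⁴
  (q⁴) · q³ = q⁷
  (q⁷) · p = pq⁷

Answer: pq⁷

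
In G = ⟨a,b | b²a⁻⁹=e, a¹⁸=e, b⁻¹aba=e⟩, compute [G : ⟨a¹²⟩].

First find ord(a¹²) by computing successive powers:
  (a¹²)¹ = a¹², (a¹²)² = a⁶, (a¹²)³ = e.
So |⟨a¹²⟩| = ord(a¹²) = 3. With |G| = 36, by Lagrange [G : ⟨a¹²⟩] = 36/3 = 12.

Answer: 12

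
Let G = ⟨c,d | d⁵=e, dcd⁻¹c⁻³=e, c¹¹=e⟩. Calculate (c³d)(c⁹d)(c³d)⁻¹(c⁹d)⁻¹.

[(c³d), (c⁹d)] = (c³d)·(c⁹d)·(c³d)⁻¹·(c⁹d)⁻¹.
  (c³d) · (c⁹d) = c⁸d²
  (c⁸d²) · (c¹⁰d⁴) = c¹⁰d
  (c¹⁰d) · (c⁸d⁴) = c

Answer: c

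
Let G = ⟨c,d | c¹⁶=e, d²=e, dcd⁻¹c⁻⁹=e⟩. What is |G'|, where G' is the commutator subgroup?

G' = [G, G] is generated by all commutators. The generator-pair commutators are: [c, d] = c⁸.
The subgroup they normally generate is {e, c⁸}, of order 2.
Check: |G/G'| = 32/2 = 16 is the order of the abelianisation.

Answer: 2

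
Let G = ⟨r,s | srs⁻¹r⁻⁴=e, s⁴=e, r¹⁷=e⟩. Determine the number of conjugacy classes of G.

The conjugacy classes (representative and size) are:
  [e] (size 1), [r⁴] (size 4), [r²] (size 4), [r⁵] (size 4), [r¹¹] (size 4), [r⁷s] (size 17), [r³s²] (size 17), [r⁹s³] (size 17).
Class equation: 1 + 4 + 4 + 4 + 4 + 17 + 17 + 17 = 68 = |G|. So G has 8 conjugacy classes.

Answer: 8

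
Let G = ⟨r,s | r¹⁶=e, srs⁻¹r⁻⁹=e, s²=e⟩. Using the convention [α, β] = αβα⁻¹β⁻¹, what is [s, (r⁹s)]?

[s, (r⁹s)] = s·(r⁹s)·s⁻¹·(r⁹s)⁻¹.
  s · (r⁹s) = r
  r · s = rs
  (rs) · (r¹⁵s) = r⁸

Answer: r⁸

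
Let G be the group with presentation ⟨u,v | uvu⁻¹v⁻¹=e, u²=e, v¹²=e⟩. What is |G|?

Enumerate words in the generators, reducing via the relations: the distinct elements are
  {e, u, v, uv, v², v³, v⁴, v⁵, v⁶, v⁷, v⁸, v⁹, uv², uv³, uv⁴, uv⁵, uv⁶, uv⁷, uv⁸, uv⁹, v¹¹, v¹⁰, uv¹¹, uv¹⁰}.
No further products give new elements, so |G| = 24.

Answer: 24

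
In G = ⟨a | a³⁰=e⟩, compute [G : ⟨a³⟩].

First find ord(a³) by computing successive powers:
  (a³)¹ = a³, (a³)² = a⁶, (a³)³ = a⁹, (a³)⁴ = a¹², (a³)⁵ = a¹⁵, (a³)⁶ = a¹⁸, (a³)⁷ = a²¹, (a³)⁸ = a²⁴, (a³)⁹ = a²⁷, (a³)¹⁰ = e.
So |⟨a³⟩| = ord(a³) = 10. With |G| = 30, by Lagrange [G : ⟨a³⟩] = 30/10 = 3.

Answer: 3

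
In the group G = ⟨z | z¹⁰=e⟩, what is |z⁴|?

Compute successive powers until reaching e:
  (z⁴)¹ = z⁴, (z⁴)² = z⁸, (z⁴)³ = z², (z⁴)⁴ = z⁶, (z⁴)⁵ = e.
The smallest positive k with (z⁴)ᵏ = e is 5.

Answer: 5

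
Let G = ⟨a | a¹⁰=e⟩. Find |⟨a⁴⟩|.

|⟨a⁴⟩| equals the order of a⁴. Compute successive powers until reaching e:
  (a⁴)¹ = a⁴, (a⁴)² = a⁸, (a⁴)³ = a², (a⁴)⁴ = a⁶, (a⁴)⁵ = e.
The smallest positive k with (a⁴)ᵏ = e is 5, so |⟨a⁴⟩| = 5.

Answer: 5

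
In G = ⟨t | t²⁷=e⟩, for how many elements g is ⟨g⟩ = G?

G is cyclic of order 27. An element generates G iff its order is 27, and a cyclic group of order 27 has exactly φ(27) = 18 such elements.

Answer: 18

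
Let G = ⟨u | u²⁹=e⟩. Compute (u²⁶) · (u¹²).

Compute (u²⁶) · (u¹²) by multiplying left to right and reducing via the relations at each step:
  (u²⁶) · u¹² = u⁹

Answer: u⁹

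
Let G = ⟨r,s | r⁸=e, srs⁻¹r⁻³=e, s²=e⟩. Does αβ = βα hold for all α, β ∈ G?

r·s = rs but s·r = r³s, so r·s ≠ s·r and G is not abelian.

Answer: No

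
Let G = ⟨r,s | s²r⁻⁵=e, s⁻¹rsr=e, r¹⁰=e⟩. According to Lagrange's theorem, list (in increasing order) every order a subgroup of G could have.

|G| = 20 = 2² · 5. By Lagrange's theorem the order of any subgroup divides 20; the divisors of 20 are 1, 2, 4, 5, 10, 20.

Answer: 1, 2, 4, 5, 10, 20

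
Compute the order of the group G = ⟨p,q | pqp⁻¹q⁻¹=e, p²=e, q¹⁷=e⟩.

Enumerate words in the generators, reducing via the relations: the distinct elements are
  {e, p, q, pq, q², q³, q⁴, q⁵, q⁶, q⁷, q⁸, q⁹, pq², pq³, pq⁴, pq⁵, pq⁶, pq⁷, pq⁸, pq⁹, q¹², q¹³, q¹¹, q¹⁰, q¹⁴, q¹⁵, q¹⁶, pq¹², pq¹³, pq¹¹, pq¹⁰, pq¹⁴, pq¹⁵, pq¹⁶}.
No further products give new elements, so |G| = 34.

Answer: 34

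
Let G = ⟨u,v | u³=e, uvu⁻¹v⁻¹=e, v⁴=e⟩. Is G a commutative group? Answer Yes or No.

Each pair of generators commutes: u·v = uv = v·u. Since the generators pairwise commute, every element of G commutes with every other, so G is abelian.

Answer: Yes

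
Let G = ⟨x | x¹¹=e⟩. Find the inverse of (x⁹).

The order of (x⁹) is 11 (smallest k with (x⁹)ᵏ = e), so (x⁹)⁻¹ = (x⁹)¹⁰ = x².
Check: (x⁹) · (x²) → (x⁹) · x² = e, giving e as required.

Answer: x²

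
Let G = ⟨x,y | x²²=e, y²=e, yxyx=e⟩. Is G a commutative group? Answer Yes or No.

x·y = xy but y·x = x²¹y, so x·y ≠ y·x and G is not abelian.

Answer: No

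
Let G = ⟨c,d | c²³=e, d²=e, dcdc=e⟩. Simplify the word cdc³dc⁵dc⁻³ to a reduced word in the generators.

Multiply left to right, reducing at each step:
  c · d = cd
  (cd) · c³ = c²¹d
  (c²¹d) · d = c²¹
  (c²¹) · c⁵ = c³
  (c³) · d = c³d
  (c³d) · c⁻³ = c⁶d

Answer: c⁶d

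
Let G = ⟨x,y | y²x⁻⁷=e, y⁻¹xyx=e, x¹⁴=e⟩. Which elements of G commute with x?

⟨x⟩ ⊆ C_G(x) since powers of x commute with x; so |C_G(x)| ≥ |⟨x⟩| = 14.
By orbit–stabilizer, |C_G(x)| = |G| / |conj. class of x| = 28 / 2 = 14.
The 14 elements commuting with x are {e, x, x², x³, x⁴, x⁵, x⁶, x⁷, x⁸, x⁹, x¹⁰, x¹¹, x¹², x¹³}.

Answer: {e, x, x², x³, x⁴, x⁵, x⁶, x⁷, x⁸, x⁹, x¹⁰, x¹¹, x¹², x¹³}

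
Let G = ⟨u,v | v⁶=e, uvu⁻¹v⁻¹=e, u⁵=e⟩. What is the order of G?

Enumerate words in the generators, reducing via the relations: the distinct elements are
  {e, u, v, uv, u², u³, u⁴, v², v³, v⁴, v⁵, uv², uv³, uv⁴, uv⁵, u²v, u³v, u⁴v, u²v², u²v³, u²v⁴, u²v⁵, u³v², u³v³, u³v⁴, u³v⁵, u⁴v², u⁴v³, u⁴v⁴, u⁴v⁵}.
No further products give new elements, so |G| = 30.

Answer: 30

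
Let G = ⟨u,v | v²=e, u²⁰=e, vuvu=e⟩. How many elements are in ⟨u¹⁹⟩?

|⟨u¹⁹⟩| equals the order of u¹⁹. Compute successive powers until reaching e:
  (u¹⁹)¹ = u¹⁹, (u¹⁹)² = u¹⁸, (u¹⁹)³ = u¹⁷, (u¹⁹)⁴ = u¹⁶, (u¹⁹)⁵ = u¹⁵, (u¹⁹)⁶ = u¹⁴, (u¹⁹)⁷ = u¹³, (u¹⁹)⁸ = u¹², (u¹⁹)⁹ = u¹¹, (u¹⁹)¹⁰ = u¹⁰, (u¹⁹)¹¹ = u⁹, (u¹⁹)¹² = u⁸, (u¹⁹)¹³ = u⁷, (u¹⁹)¹⁴ = u⁶, (u¹⁹)¹⁵ = u⁵, (u¹⁹)¹⁶ = u⁴, (u¹⁹)¹⁷ = u³, (u¹⁹)¹⁸ = u², (u¹⁹)¹⁹ = u, (u¹⁹)²⁰ = e.
The smallest positive k with (u¹⁹)ᵏ = e is 20, so |⟨u¹⁹⟩| = 20.

Answer: 20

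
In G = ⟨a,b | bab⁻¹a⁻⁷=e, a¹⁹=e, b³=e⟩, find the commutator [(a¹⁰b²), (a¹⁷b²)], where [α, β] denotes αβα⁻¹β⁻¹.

[(a¹⁰b²), (a¹⁷b²)] = (a¹⁰b²)·(a¹⁷b²)·(a¹⁰b²)⁻¹·(a¹⁷b²)⁻¹.
  (a¹⁰b²) · (a¹⁷b²) = a⁷b
  (a⁷b) · (a⁶b) = a¹¹b²
  (a¹¹b²) · (a¹⁴b) = a¹³

Answer: a¹³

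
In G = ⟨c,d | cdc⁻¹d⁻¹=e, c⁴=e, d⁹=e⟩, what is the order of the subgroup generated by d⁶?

|⟨d⁶⟩| equals the order of d⁶. Compute successive powers until reaching e:
  (d⁶)¹ = d⁶, (d⁶)² = d³, (d⁶)³ = e.
The smallest positive k with (d⁶)ᵏ = e is 3, so |⟨d⁶⟩| = 3.

Answer: 3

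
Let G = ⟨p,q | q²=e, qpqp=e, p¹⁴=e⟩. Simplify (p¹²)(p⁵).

Compute (p¹²) · (p⁵) by multiplying left to right and reducing via the relations at each step:
  (p¹²) · p⁵ = p³

Answer: p³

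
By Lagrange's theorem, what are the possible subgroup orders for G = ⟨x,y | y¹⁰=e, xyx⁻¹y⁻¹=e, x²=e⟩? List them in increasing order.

|G| = 20 = 2² · 5. By Lagrange's theorem the order of any subgroup divides 20; the divisors of 20 are 1, 2, 4, 5, 10, 20.

Answer: 1, 2, 4, 5, 10, 20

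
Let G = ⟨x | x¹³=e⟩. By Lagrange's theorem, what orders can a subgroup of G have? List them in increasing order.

|G| = 13 = 13. By Lagrange's theorem the order of any subgroup divides 13; the divisors of 13 are 1, 13.

Answer: 1, 13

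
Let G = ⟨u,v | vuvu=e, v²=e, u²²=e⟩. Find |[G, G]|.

G' = [G, G] is generated by all commutators. The generator-pair commutators are: [u, v] = u².
The subgroup they normally generate is {e, u², u⁴, u⁶, u⁸, u¹⁰, u¹², u¹⁴, u¹⁶, u¹⁸, u²⁰}, of order 11.
Check: |G/G'| = 44/11 = 4 is the order of the abelianisation.

Answer: 11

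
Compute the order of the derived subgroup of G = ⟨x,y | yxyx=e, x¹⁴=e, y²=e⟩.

G' = [G, G] is generated by all commutators. The generator-pair commutators are: [x, y] = x².
The subgroup they normally generate is {e, x², x⁴, x⁶, x⁸, x¹⁰, x¹²}, of order 7.
Check: |G/G'| = 28/7 = 4 is the order of the abelianisation.

Answer: 7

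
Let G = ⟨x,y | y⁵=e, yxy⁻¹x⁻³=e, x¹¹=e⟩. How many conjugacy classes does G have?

The conjugacy classes (representative and size) are:
  [e] (size 1), [x³] (size 5), [x⁶] (size 5), [x⁷y] (size 11), [x⁹y²] (size 11), [x⁷y³] (size 11), [x⁷y⁴] (size 11).
Class equation: 1 + 5 + 5 + 11 + 11 + 11 + 11 = 55 = |G|. So G has 7 conjugacy classes.

Answer: 7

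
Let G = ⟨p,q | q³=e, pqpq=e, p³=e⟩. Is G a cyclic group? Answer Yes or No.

Every cyclic group is abelian. But p·q = pq while q·p = p²q², so p·q ≠ q·p and G is not abelian. Hence G is not cyclic.

Answer: No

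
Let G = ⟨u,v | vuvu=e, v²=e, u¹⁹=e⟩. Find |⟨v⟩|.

|⟨v⟩| equals the order of v. Compute successive powers until reaching e:
  v¹ = v, v² = e.
The smallest positive k with vᵏ = e is 2, so |⟨v⟩| = 2.

Answer: 2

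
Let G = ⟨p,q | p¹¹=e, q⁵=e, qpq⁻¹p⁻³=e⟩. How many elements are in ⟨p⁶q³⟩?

|⟨p⁶q³⟩| equals the order of p⁶q³. Compute successive powers until reaching e:
  (p⁶q³)¹ = p⁶q³, (p⁶q³)² = p³q, (p⁶q³)³ = p¹⁰q⁴, (p⁶q³)⁴ = pq², (p⁶q³)⁵ = e.
The smallest positive k with (p⁶q³)ᵏ = e is 5, so |⟨p⁶q³⟩| = 5.

Answer: 5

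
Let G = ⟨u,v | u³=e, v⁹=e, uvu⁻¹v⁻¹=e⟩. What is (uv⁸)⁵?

Compute successive powers of (uv⁸), reducing at each step:
  (uv⁸)²: (uv⁸) · u = u²v⁸;   (u²v⁸) · v⁸ = u²v⁷
  (uv⁸)³: (u²v⁷) · u = v⁷;   (v⁷) · v⁸ = v⁶
  (uv⁸)⁴: (v⁶) · u = uv⁶;   (uv⁶) · v⁸ = uv⁵
  (uv⁸)⁵: (uv⁵) · u = u²v⁵;   (u²v⁵) · v⁸ = u²v⁴

Answer: u²v⁴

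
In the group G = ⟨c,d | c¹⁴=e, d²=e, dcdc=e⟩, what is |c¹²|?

Compute successive powers until reaching e:
  (c¹²)¹ = c¹², (c¹²)² = c¹⁰, (c¹²)³ = c⁸, (c¹²)⁴ = c⁶, (c¹²)⁵ = c⁴, (c¹²)⁶ = c², (c¹²)⁷ = e.
The smallest positive k with (c¹²)ᵏ = e is 7.

Answer: 7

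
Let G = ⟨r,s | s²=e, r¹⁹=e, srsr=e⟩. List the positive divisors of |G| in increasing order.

|G| = 38 = 2 · 19. By Lagrange's theorem the order of any subgroup divides 38; the divisors of 38 are 1, 2, 19, 38.

Answer: 1, 2, 19, 38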